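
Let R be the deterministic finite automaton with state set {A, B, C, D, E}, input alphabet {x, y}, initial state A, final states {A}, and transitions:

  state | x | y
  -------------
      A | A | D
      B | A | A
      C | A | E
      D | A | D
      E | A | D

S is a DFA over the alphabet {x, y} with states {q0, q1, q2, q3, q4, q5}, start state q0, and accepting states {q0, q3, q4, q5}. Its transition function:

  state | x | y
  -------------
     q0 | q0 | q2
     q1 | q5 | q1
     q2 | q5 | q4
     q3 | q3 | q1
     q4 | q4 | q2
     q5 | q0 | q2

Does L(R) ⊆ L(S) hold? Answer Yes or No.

Exploring the product automaton R × S from the start pair (A, q0), following both machines on each input symbol, reaches 5 state pairs: (A, q0), (D, q2), (A, q5), (D, q4), (A, q4).
R accepts in {A} and S accepts in {q0, q3, q4, q5}. The reachable pairs whose R-component is accepting are (A, q0), (A, q5), (A, q4); in each of them the S-component is accepting too, so the product for L(R) \ L(S) (R-component accepting, S-component rejecting) has no reachable accepting pair and the difference is empty.
Hence every string in L(R) is also in L(S).

Yes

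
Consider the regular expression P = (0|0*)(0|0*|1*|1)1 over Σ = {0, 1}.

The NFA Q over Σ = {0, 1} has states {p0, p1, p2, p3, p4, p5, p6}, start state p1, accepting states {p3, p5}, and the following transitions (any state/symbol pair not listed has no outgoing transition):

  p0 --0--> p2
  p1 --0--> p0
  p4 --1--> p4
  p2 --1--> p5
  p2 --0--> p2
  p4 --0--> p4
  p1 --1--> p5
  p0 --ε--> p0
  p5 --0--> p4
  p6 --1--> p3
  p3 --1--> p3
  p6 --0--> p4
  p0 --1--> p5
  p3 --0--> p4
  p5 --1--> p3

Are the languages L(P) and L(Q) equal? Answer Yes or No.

Yes

Converting the expression P to a DFA (subset construction, then merging equivalent states) gives the minimal DFA with states {r0, r1, r2}, start state r0, accepting states {r1} and transitions r0: 0→r0, 1→r1; r1: 0→r2, 1→r1; r2: 0→r2, 1→r2.
Exploring the product automaton P × Q from the start pair (r0, p1), following both machines on each input symbol, reaches 6 state pairs: (r0, p1), (r0, p0), (r1, p5), (r0, p2), (r2, p4), (r1, p3).
P accepts in {r1} and Q accepts in {p3, p5}. In every reachable pair the two components are either both accepting — (r1, p5), (r1, p3) — or both non-accepting, so no string is accepted by exactly one of the machines: L(P) \ L(Q) and L(Q) \ L(P) are both empty.
Hence every string is accepted by P iff it is accepted by Q, and the two languages coincide.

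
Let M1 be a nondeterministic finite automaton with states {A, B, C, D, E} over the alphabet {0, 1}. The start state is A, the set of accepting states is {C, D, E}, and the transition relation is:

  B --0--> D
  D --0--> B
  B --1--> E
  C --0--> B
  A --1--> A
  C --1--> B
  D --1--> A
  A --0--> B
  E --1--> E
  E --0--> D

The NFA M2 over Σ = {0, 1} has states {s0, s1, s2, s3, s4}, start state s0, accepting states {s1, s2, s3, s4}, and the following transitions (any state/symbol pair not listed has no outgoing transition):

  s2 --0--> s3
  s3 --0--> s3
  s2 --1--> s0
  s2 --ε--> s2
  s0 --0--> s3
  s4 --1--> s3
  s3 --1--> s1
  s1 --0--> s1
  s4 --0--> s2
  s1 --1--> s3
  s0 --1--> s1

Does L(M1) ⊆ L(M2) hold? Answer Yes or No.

Exploring the product automaton M1 × M2 from the start pair (A, s0), following both machines on each input symbol, reaches 9 state pairs: (A, s0), (B, s3), (A, s1), (D, s3), (E, s1), (B, s1), (A, s3), (D, s1), (E, s3).
M1 accepts in {C, D, E} and M2 accepts in {s1, s2, s3, s4}. The reachable pairs whose M1-component is accepting are (D, s3), (E, s1), (D, s1), (E, s3); in each of them the M2-component is accepting too, so the product for L(M1) \ L(M2) (M1-component accepting, M2-component rejecting) has no reachable accepting pair and the difference is empty.
Hence every string in L(M1) is also in L(M2).

Yes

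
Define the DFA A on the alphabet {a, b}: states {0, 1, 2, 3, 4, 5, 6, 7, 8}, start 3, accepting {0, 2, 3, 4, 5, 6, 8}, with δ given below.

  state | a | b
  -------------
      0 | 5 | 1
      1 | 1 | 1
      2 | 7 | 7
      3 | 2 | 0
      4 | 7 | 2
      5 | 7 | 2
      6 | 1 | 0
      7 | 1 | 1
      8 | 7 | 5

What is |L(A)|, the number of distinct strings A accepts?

5

The useful subgraph on states {0, 2, 3, 5} is acyclic, so L(A) is finite; the longest accepting path visits 4 useful states, giving maximum string length 3.
Counting accepting paths from 3 by length: 1 of length 0, 2 of length 1, 1 of length 2, 1 of length 3. Total 5.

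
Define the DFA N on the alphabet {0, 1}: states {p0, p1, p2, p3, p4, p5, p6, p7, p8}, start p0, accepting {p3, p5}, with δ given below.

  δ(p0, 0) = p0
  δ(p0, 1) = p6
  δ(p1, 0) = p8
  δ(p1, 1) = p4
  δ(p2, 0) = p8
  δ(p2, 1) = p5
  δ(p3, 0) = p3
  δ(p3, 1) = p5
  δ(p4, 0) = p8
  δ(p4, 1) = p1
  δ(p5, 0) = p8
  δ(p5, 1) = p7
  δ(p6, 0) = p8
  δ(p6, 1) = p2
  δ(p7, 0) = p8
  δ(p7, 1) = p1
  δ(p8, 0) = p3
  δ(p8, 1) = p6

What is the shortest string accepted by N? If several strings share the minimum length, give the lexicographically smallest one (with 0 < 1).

100

A breadth-first search from p0 reaches an accepting state first via the path p0 → p6 → p8 → p3 on input 100.
No string of length < 3 is accepted (BFS exhausts all shorter strings without reaching an accepting state), and 100 is the lexicographically least accepting string of length 3.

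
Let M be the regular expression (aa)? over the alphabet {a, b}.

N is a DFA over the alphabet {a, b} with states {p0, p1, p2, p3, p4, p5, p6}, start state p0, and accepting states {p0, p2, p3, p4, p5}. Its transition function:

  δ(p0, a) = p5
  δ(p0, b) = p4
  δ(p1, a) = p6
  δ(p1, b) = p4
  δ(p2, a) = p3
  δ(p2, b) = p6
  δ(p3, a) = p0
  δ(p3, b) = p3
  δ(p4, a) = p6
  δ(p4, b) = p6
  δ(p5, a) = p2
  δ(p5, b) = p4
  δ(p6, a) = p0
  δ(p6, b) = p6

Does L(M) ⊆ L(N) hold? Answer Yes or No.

Converting the expression M to a DFA (subset construction, then merging equivalent states) gives the minimal DFA with states {m0, m1, m2, m3}, start state m0, accepting states {m0, m3} and transitions m0: a→m1, b→m2; m1: a→m3, b→m2; m2: a→m2, b→m2; m3: a→m2, b→m2.
Exploring the product automaton M × N from the start pair (m0, p0), following both machines on each input symbol, reaches 9 state pairs: (m0, p0), (m1, p5), (m2, p4), (m3, p2), (m2, p6), (m2, p3), (m2, p0), (m2, p5), (m2, p2).
M accepts in {m0, m3} and N accepts in {p0, p2, p3, p4, p5}. The reachable pairs whose M-component is accepting are (m0, p0), (m3, p2); in each of them the N-component is accepting too, so the product for L(M) \ L(N) (M-component accepting, N-component rejecting) has no reachable accepting pair and the difference is empty.
Hence every string in L(M) is also in L(N).

Yes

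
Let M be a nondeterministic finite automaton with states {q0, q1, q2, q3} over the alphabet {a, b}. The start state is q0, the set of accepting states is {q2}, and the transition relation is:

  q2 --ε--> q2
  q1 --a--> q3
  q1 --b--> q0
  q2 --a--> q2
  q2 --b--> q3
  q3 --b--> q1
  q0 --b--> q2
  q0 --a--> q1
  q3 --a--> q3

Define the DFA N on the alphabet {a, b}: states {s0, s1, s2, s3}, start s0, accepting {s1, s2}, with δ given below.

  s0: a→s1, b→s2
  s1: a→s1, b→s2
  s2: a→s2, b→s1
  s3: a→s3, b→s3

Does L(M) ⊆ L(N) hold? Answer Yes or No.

Exploring the product automaton M × N from the start pair (q0, s0), following both machines on each input symbol, reaches 9 state pairs: (q0, s0), (q1, s1), (q2, s2), (q3, s1), (q0, s2), (q1, s2), (q2, s1), (q3, s2), (q0, s1).
M accepts in {q2} and N accepts in {s1, s2}. The reachable pairs whose M-component is accepting are (q2, s2), (q2, s1); in each of them the N-component is accepting too, so the product for L(M) \ L(N) (M-component accepting, N-component rejecting) has no reachable accepting pair and the difference is empty.
Hence every string in L(M) is also in L(N).

Yes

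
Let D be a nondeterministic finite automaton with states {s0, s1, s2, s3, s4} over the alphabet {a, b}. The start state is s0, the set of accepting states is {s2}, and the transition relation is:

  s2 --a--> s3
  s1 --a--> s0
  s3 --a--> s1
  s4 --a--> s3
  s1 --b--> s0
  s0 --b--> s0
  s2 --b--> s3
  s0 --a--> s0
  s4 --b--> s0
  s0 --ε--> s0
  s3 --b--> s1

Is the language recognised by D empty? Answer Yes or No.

Yes

The states reachable from the start state are {s0}.
None of the accepting states {s2} is reachable, so no string is accepted and L(D) = ∅.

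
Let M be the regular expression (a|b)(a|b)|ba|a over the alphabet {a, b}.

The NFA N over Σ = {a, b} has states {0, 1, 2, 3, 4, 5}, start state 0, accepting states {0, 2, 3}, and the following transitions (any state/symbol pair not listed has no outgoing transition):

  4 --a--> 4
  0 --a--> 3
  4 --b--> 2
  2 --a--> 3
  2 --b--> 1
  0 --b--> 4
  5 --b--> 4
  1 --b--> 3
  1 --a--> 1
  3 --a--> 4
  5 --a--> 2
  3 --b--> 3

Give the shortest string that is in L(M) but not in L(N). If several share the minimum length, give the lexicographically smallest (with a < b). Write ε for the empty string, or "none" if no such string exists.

The string aa is accepted by M but not by N.
No shorter string lies in the difference, and aa is the lexicographically first length-2 string in L(M) \ L(N).

aa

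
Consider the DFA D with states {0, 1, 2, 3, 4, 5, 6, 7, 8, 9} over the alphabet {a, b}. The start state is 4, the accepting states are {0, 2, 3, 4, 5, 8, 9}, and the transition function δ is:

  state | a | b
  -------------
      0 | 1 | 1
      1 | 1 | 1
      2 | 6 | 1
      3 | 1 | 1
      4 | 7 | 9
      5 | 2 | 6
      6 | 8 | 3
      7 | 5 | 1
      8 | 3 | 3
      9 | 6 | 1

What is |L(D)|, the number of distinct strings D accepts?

16

The useful subgraph on states {2, 3, 4, 5, 6, 7, 8, 9} is acyclic, so L(D) is finite; the longest accepting path visits 7 useful states, giving maximum string length 6.
Counting accepting paths from 4 by length: 1 of length 0, 1 of length 1, 1 of length 2, 3 of length 3, 4 of length 4, 4 of length 5, 2 of length 6. Total 16.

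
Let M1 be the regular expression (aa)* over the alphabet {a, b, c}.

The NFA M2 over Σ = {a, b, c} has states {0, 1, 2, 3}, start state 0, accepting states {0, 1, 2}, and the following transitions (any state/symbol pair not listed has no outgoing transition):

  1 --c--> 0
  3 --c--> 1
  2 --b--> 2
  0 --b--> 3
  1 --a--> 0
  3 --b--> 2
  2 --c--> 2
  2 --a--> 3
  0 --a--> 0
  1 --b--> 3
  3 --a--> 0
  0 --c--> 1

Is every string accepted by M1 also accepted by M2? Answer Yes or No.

Converting the expression M1 to a DFA (subset construction, then merging equivalent states) gives the minimal DFA with states {r0, r1, r2}, start state r0, accepting states {r0} and transitions r0: a→r1, b→r2, c→r2; r1: a→r0, b→r2, c→r2; r2: a→r2, b→r2, c→r2.
Exploring the product automaton M1 × M2 from the start pair (r0, 0), following both machines on each input symbol, reaches 6 state pairs: (r0, 0), (r1, 0), (r2, 3), (r2, 1), (r2, 0), (r2, 2).
M1 accepts in {r0} and M2 accepts in {0, 1, 2}. The reachable pairs whose M1-component is accepting are (r0, 0); in each of them the M2-component is accepting too, so the product for L(M1) \ L(M2) (M1-component accepting, M2-component rejecting) has no reachable accepting pair and the difference is empty.
Hence every string in L(M1) is also in L(M2).

Yes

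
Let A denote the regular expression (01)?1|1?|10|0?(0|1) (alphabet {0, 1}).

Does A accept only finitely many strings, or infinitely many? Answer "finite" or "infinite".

finite

The expression contains no Kleene star (every subexpression denotes a finite set), so L(A) is finite.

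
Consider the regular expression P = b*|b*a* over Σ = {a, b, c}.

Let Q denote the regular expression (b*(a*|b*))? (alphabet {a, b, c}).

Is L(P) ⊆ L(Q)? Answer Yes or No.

Converting the expression P to a DFA (subset construction, then merging equivalent states) gives the minimal DFA with states {p0, p1, p2}, start state p0, accepting states {p0, p1} and transitions p0: a→p1, b→p0, c→p2; p1: a→p1, b→p2, c→p2; p2: a→p2, b→p2, c→p2.
Converting the expression Q to a DFA (subset construction, then merging equivalent states) gives the minimal DFA with states {q0, q1, q2}, start state q0, accepting states {q0, q1} and transitions q0: a→q1, b→q0, c→q2; q1: a→q1, b→q2, c→q2; q2: a→q2, b→q2, c→q2.
Exploring the product automaton P × Q from the start pair (p0, q0), following both machines on each input symbol, reaches 3 state pairs: (p0, q0), (p1, q1), (p2, q2).
P accepts in {p0, p1} and Q accepts in {q0, q1}. The reachable pairs whose P-component is accepting are (p0, q0), (p1, q1); in each of them the Q-component is accepting too, so the product for L(P) \ L(Q) (P-component accepting, Q-component rejecting) has no reachable accepting pair and the difference is empty.
Hence every string in L(P) is also in L(Q).

Yes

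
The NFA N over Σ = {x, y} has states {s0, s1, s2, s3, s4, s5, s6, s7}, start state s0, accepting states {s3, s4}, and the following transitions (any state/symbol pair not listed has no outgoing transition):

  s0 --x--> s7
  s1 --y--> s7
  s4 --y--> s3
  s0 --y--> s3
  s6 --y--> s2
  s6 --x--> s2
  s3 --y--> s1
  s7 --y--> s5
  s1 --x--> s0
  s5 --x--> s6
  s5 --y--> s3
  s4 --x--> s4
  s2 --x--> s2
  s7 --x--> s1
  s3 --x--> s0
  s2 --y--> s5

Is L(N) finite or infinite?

infinite

State s0 is reachable from the start and can reach an accepting state, and it lies on the cycle s0 → s3 → s0.
Traversing that cycle any number of times yields accepted strings of unbounded length, so the language is infinite.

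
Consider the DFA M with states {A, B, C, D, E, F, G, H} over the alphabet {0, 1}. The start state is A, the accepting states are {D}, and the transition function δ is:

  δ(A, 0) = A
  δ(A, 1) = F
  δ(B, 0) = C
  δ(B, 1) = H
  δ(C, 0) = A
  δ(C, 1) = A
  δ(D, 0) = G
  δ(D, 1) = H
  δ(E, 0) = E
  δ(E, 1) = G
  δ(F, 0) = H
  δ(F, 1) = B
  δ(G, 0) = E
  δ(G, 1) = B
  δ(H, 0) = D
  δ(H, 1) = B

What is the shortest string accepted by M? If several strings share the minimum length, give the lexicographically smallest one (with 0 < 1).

100

A breadth-first search from A reaches an accepting state first via the path A → F → H → D on input 100.
No string of length < 3 is accepted (BFS exhausts all shorter strings without reaching an accepting state), and 100 is the lexicographically least accepting string of length 3.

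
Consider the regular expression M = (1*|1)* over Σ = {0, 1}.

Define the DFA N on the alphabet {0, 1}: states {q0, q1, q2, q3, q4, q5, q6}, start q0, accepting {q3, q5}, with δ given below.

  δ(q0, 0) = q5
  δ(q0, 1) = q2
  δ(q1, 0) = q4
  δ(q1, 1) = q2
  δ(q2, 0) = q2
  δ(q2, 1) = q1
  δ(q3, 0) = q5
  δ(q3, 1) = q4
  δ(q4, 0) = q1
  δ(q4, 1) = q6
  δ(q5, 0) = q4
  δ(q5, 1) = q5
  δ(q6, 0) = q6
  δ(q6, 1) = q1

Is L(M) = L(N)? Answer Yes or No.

The empty string ε is accepted by M but rejected by N.
So L(M) ≠ L(N).

No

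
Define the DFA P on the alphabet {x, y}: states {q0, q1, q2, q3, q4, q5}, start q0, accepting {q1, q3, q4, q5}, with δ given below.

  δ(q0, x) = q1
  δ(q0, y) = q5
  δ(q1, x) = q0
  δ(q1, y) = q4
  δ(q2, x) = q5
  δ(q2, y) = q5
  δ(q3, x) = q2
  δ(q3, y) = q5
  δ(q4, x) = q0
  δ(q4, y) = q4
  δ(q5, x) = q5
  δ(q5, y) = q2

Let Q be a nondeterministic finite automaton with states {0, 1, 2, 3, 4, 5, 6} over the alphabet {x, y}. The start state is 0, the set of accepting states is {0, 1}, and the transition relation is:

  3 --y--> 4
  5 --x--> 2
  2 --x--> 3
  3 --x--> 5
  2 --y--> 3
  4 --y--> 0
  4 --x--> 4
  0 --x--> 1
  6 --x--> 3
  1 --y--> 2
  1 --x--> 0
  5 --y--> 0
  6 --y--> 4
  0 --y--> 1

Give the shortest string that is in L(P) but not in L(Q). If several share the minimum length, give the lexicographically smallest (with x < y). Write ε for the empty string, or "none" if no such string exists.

xy

The string xy is accepted by P but not by Q.
No shorter string lies in the difference, and xy is the lexicographically first length-2 string in L(P) \ L(Q).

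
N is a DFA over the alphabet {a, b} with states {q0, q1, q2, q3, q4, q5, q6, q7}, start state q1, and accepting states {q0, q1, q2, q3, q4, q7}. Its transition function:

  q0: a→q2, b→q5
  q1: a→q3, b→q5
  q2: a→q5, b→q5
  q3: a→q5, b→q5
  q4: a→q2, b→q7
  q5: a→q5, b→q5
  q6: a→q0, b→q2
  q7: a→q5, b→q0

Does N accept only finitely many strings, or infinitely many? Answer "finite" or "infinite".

finite

The useful states (reachable from q1 and able to reach an accepting state) are {q1, q3}.
Restricted to these states the transition graph has no cycle, so every accepting path has bounded length and L is finite.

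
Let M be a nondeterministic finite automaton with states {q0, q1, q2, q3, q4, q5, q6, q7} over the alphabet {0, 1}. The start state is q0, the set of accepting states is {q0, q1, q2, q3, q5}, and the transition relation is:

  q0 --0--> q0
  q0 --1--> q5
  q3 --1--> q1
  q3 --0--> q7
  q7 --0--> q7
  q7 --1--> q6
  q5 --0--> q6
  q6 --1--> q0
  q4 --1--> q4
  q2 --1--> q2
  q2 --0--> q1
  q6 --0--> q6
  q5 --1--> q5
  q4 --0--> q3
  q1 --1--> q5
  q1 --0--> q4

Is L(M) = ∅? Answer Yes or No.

No

The empty string ε is accepted: the run q0 ends in the accepting state q0.
Since at least one string is accepted, L(M) is not empty.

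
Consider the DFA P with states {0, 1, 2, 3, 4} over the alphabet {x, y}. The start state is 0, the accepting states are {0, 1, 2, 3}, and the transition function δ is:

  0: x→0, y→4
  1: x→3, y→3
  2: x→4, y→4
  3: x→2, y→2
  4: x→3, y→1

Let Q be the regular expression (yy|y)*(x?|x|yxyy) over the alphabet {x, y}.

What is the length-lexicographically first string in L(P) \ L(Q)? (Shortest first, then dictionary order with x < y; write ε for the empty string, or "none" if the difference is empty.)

The string xx is accepted by P but not by Q.
No shorter string lies in the difference, and xx is the lexicographically first length-2 string in L(P) \ L(Q).

xx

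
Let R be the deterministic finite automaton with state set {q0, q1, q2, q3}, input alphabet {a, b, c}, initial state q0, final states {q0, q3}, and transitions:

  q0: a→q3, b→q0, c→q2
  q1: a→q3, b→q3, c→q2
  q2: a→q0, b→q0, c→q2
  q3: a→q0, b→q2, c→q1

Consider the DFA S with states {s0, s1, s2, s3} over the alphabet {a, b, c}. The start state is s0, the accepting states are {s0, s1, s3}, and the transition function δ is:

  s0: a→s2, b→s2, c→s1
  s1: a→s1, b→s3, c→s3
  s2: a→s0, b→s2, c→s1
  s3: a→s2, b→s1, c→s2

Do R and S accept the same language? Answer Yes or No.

The string a is accepted by R but rejected by S.
So L(R) ≠ L(S).

No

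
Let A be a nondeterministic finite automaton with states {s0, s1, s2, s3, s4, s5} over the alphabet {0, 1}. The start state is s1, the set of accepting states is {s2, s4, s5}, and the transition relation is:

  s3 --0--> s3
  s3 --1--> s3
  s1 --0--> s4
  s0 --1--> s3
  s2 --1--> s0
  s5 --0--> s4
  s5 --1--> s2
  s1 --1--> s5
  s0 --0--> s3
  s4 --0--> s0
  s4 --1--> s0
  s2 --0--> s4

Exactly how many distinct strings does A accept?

5

The useful subgraph on states {s1, s2, s4, s5} is acyclic, so L(A) is finite; the longest accepting path visits 4 useful states, giving maximum string length 3.
Counting accepting paths from s1 by length: 2 of length 1, 2 of length 2, 1 of length 3. Total 5.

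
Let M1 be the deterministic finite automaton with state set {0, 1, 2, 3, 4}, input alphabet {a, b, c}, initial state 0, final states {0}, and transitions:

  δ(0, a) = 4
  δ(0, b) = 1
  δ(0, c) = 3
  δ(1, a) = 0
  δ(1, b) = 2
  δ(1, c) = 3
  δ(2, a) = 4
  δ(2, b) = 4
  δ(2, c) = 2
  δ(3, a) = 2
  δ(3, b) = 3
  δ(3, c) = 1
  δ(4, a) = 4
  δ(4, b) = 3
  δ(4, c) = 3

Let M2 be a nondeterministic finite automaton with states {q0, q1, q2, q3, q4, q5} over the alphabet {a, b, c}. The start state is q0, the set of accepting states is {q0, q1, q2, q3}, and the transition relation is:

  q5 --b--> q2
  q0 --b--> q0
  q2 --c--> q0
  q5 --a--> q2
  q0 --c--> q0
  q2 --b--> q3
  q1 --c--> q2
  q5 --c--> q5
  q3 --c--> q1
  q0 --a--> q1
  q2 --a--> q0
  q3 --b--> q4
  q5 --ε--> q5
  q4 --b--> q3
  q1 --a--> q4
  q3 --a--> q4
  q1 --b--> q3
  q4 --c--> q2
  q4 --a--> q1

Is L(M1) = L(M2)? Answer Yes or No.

The string abca is accepted by M1 but rejected by M2.
So L(M1) ≠ L(M2).

No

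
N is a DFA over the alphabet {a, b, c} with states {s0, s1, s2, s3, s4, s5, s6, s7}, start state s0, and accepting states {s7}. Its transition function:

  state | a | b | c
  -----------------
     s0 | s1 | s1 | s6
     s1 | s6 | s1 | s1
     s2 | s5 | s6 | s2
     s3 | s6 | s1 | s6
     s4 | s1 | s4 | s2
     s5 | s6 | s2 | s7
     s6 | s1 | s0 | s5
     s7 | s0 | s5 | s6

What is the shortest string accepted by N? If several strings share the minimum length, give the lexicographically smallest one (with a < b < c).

ccc

A breadth-first search from s0 reaches an accepting state first via the path s0 → s6 → s5 → s7 on input ccc.
No string of length < 3 is accepted (BFS exhausts all shorter strings without reaching an accepting state), and ccc is the lexicographically least accepting string of length 3.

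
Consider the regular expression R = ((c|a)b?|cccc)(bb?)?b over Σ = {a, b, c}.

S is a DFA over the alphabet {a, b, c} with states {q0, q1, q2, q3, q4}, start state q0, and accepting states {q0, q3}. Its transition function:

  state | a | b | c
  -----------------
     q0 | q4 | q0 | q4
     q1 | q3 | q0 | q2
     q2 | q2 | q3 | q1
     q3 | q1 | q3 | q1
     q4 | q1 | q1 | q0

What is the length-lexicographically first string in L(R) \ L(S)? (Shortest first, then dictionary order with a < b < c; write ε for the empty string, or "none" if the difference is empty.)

The string ab is accepted by R but not by S.
No shorter string lies in the difference, and ab is the lexicographically first length-2 string in L(R) \ L(S).

ab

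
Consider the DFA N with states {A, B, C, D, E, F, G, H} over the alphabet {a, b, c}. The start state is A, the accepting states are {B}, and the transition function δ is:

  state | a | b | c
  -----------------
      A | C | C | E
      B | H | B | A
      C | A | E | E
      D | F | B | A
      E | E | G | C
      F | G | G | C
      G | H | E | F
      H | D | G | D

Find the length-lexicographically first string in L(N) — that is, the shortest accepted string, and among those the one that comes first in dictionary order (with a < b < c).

A breadth-first search from A reaches an accepting state first via the path A → E → G → H → D → B on input cbaab.
No string of length < 5 is accepted (BFS exhausts all shorter strings without reaching an accepting state), and cbaab is the lexicographically least accepting string of length 5.

cbaab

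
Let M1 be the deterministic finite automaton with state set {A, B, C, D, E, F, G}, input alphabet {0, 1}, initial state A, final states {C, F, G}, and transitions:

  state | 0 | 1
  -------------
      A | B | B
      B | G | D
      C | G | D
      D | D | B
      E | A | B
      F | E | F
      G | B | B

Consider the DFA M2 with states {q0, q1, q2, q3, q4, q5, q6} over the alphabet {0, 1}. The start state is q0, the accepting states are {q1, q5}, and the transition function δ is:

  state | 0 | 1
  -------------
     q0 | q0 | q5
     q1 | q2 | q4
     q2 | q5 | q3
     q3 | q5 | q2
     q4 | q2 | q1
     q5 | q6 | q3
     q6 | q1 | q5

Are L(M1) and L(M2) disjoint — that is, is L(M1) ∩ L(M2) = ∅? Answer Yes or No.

The string 0110 is accepted by both M1 and M2.
Hence L(M1) ∩ L(M2) ≠ ∅.

No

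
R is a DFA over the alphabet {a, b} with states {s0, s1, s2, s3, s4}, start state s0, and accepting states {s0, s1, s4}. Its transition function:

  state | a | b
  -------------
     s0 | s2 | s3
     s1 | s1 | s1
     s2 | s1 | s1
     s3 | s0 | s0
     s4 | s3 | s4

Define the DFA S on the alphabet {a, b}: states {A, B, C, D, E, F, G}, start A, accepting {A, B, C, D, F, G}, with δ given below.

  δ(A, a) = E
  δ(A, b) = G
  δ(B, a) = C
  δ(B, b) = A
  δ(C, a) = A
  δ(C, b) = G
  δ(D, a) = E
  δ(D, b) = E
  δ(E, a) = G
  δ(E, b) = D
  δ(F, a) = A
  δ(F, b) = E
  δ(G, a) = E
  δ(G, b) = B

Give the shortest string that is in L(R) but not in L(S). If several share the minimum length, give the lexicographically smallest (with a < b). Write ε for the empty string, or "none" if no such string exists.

ba

The string ba is accepted by R but not by S.
No shorter string lies in the difference, and ba is the lexicographically first length-2 string in L(R) \ L(S).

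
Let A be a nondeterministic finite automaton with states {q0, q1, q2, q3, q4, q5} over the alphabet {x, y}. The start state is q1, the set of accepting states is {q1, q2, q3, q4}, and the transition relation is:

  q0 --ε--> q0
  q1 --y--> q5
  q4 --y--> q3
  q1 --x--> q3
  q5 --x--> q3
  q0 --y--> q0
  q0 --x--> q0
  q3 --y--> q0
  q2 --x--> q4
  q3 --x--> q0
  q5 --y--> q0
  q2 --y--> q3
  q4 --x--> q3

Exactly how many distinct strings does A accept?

3

The useful subgraph on states {q1, q3, q5} is acyclic, so L(A) is finite; the longest accepting path visits 3 useful states, giving maximum string length 2.
Counting accepting paths from q1 by length: 1 of length 0, 1 of length 1, 1 of length 2. Total 3.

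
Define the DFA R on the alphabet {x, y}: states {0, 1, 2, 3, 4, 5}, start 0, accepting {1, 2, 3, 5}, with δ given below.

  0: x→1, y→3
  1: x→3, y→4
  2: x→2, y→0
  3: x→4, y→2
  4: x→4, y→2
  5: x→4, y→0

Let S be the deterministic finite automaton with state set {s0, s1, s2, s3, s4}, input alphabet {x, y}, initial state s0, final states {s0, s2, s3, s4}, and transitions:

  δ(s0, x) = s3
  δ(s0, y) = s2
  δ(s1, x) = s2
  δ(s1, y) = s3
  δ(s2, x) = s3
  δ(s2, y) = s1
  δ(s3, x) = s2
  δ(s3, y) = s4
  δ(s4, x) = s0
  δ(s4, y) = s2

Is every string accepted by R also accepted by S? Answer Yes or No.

The string yy is in L(R) but not in L(S).
So L(R) ⊄ L(S).

No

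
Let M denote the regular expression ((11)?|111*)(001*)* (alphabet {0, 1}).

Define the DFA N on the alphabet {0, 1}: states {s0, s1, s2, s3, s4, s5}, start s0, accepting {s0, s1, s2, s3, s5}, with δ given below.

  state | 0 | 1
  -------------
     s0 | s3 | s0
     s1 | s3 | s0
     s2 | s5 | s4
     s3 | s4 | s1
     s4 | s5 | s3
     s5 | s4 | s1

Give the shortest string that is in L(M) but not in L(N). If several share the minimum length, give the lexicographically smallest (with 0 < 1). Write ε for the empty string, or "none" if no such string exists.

00

The string 00 is accepted by M but not by N.
No shorter string lies in the difference, and 00 is the lexicographically first length-2 string in L(M) \ L(N).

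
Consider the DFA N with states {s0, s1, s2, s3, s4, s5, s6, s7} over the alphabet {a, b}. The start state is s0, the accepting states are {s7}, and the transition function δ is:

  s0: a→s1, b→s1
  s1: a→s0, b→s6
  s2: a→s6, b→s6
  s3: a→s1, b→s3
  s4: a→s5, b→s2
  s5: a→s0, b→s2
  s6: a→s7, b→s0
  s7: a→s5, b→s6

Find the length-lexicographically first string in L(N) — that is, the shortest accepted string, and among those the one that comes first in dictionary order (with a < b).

aba

A breadth-first search from s0 reaches an accepting state first via the path s0 → s1 → s6 → s7 on input aba.
No string of length < 3 is accepted (BFS exhausts all shorter strings without reaching an accepting state), and aba is the lexicographically least accepting string of length 3.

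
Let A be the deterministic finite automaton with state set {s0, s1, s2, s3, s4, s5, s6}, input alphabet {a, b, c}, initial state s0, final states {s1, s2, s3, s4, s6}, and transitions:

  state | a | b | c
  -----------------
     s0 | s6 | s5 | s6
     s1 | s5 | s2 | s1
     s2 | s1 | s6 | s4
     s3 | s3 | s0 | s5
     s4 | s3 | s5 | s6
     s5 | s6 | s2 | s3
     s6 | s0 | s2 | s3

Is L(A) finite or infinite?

State s1 is reachable from the start and can reach an accepting state, and it lies on the cycle s1 → s1.
Traversing that cycle any number of times yields accepted strings of unbounded length, so the language is infinite.

infinite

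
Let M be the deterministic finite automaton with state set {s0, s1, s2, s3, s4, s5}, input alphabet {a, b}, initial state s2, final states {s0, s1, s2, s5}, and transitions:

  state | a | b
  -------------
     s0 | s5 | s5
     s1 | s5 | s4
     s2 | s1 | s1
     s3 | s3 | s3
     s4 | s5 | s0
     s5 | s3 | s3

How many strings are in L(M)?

13

The useful subgraph on states {s0, s1, s2, s4, s5} is acyclic, so L(M) is finite; the longest accepting path visits 5 useful states, giving maximum string length 4.
Counting accepting paths from s2 by length: 1 of length 0, 2 of length 1, 2 of length 2, 4 of length 3, 4 of length 4. Total 13.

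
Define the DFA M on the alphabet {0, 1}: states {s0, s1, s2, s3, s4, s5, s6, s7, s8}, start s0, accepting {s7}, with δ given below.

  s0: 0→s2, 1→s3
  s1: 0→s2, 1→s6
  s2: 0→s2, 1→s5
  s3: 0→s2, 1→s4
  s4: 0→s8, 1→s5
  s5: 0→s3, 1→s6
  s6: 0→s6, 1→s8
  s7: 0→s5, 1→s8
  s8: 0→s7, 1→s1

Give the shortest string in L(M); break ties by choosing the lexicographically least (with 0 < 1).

1100

A breadth-first search from s0 reaches an accepting state first via the path s0 → s3 → s4 → s8 → s7 on input 1100.
No string of length < 4 is accepted (BFS exhausts all shorter strings without reaching an accepting state), and 1100 is the lexicographically least accepting string of length 4.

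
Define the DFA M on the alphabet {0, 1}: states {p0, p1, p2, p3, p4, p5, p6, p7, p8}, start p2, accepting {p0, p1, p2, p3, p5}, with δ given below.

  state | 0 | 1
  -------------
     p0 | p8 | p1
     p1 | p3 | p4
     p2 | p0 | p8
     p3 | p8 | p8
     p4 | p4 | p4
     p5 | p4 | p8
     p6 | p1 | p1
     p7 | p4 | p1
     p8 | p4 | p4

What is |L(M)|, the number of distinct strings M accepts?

The useful subgraph on states {p0, p1, p2, p3} is acyclic, so L(M) is finite; the longest accepting path visits 4 useful states, giving maximum string length 3.
Counting accepting paths from p2 by length: 1 of length 0, 1 of length 1, 1 of length 2, 1 of length 3. Total 4.

4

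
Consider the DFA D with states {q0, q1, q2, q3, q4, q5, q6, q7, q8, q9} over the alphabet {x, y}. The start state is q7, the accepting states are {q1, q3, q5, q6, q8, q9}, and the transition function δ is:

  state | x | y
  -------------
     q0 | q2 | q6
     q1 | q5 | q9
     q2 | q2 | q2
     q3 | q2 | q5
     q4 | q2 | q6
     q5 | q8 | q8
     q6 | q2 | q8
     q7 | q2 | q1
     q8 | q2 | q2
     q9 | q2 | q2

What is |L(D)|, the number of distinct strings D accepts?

The useful subgraph on states {q1, q5, q7, q8, q9} is acyclic, so L(D) is finite; the longest accepting path visits 4 useful states, giving maximum string length 3.
Counting accepting paths from q7 by length: 1 of length 1, 2 of length 2, 2 of length 3. Total 5.

5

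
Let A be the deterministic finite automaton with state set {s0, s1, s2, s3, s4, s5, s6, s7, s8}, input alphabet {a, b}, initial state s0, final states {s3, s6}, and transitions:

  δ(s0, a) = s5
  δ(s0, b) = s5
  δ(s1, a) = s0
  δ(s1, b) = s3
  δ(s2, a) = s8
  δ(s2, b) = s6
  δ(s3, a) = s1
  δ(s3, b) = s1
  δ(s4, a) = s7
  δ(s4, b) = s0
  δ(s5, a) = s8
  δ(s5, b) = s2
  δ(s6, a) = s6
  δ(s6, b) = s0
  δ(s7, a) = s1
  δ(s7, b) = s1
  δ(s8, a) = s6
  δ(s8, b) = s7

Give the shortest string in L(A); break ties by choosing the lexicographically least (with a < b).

A breadth-first search from s0 reaches an accepting state first via the path s0 → s5 → s8 → s6 on input aaa.
No string of length < 3 is accepted (BFS exhausts all shorter strings without reaching an accepting state), and aaa is the lexicographically least accepting string of length 3.

aaa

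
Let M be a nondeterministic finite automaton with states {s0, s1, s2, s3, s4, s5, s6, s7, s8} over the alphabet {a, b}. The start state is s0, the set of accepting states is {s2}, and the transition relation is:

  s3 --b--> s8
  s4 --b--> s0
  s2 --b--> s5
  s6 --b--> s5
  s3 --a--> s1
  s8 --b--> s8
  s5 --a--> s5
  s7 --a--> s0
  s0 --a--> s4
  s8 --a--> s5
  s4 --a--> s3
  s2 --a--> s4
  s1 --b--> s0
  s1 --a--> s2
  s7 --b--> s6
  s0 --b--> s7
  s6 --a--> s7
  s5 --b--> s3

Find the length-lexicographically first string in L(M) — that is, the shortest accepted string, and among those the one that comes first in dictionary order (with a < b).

A breadth-first search from s0 reaches an accepting state first via the path s0 → s4 → s3 → s1 → s2 on input aaaa.
No string of length < 4 is accepted (BFS exhausts all shorter strings without reaching an accepting state), and aaaa is the lexicographically least accepting string of length 4.

aaaa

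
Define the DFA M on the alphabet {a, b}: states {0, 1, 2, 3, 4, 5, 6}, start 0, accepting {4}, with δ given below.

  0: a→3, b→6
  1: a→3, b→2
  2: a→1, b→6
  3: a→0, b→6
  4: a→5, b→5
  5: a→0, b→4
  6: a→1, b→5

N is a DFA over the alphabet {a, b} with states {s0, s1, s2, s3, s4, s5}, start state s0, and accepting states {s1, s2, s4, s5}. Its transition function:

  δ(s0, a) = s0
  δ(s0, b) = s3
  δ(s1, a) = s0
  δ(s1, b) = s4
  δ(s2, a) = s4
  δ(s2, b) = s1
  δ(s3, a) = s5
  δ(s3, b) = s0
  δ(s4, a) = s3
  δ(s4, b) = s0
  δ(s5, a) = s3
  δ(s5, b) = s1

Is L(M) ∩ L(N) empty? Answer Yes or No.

No

The string bbbab is accepted by both M and N.
Hence L(M) ∩ L(N) ≠ ∅.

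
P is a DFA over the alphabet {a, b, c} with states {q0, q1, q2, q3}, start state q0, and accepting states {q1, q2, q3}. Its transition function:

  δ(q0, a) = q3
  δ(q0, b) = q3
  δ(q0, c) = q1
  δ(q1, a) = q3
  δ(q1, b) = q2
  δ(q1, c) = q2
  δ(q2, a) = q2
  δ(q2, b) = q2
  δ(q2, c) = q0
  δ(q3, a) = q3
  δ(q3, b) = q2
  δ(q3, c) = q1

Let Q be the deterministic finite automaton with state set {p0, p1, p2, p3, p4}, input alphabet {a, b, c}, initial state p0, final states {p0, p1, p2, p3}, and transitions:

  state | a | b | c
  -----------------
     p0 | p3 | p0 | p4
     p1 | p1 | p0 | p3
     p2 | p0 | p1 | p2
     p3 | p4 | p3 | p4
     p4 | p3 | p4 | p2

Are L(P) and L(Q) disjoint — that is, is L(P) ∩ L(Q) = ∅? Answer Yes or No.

No

The string a is accepted by both P and Q.
Hence L(P) ∩ L(Q) ≠ ∅.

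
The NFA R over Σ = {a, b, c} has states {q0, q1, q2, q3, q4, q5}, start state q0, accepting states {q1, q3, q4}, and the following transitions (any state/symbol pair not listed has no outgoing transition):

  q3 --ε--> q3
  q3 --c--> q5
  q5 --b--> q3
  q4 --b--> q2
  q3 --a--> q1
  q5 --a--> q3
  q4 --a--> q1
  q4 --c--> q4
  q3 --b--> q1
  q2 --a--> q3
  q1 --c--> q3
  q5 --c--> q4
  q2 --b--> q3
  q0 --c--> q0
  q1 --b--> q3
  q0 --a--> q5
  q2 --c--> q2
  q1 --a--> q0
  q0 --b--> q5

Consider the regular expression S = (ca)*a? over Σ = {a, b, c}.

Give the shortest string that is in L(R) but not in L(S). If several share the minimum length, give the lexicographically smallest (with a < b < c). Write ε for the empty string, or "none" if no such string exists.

aa

The string aa is accepted by R but not by S.
No shorter string lies in the difference, and aa is the lexicographically first length-2 string in L(R) \ L(S).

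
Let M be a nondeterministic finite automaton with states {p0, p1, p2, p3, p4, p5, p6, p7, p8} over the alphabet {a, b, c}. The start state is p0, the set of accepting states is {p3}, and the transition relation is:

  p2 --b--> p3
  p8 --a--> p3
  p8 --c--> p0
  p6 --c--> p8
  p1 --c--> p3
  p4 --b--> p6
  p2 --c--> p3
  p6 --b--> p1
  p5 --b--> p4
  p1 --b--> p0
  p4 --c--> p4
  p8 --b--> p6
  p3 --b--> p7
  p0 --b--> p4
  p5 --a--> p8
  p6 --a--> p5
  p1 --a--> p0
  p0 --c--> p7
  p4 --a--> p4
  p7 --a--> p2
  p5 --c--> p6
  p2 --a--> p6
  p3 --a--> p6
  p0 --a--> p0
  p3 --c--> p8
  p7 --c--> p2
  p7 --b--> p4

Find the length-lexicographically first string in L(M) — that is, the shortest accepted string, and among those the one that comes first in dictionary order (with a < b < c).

cab

A breadth-first search from p0 reaches an accepting state first via the path p0 → p7 → p2 → p3 on input cab.
No string of length < 3 is accepted (BFS exhausts all shorter strings without reaching an accepting state), and cab is the lexicographically least accepting string of length 3.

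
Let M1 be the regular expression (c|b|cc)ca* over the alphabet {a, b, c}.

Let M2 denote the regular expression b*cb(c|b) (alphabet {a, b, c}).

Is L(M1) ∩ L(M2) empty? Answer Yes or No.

Converting the expression M1 to a DFA (subset construction, then merging equivalent states) gives the minimal DFA with states {r0, r1, r2, r3, r4, r5}, start state r0, accepting states {r4, r5} and transitions r0: a→r1, b→r2, c→r3; r1: a→r1, b→r1, c→r1; r2: a→r1, b→r1, c→r4; r3: a→r1, b→r1, c→r5; r4: a→r4, b→r1, c→r1; r5: a→r4, b→r1, c→r4.
Converting the expression M2 to a DFA (subset construction, then merging equivalent states) gives the minimal DFA with states {t0, t1, t2, t3, t4}, start state t0, accepting states {t4} and transitions t0: a→t1, b→t0, c→t2; t1: a→t1, b→t1, c→t1; t2: a→t1, b→t3, c→t1; t3: a→t1, b→t4, c→t4; t4: a→t1, b→t1, c→t1.
Exploring the product automaton M1 × M2 from the start pair (r0, t0), following both machines on each input symbol, reaches 11 state pairs: (r0, t0), (r1, t1), (r2, t0), (r3, t2), (r1, t0), (r4, t2), (r1, t3), (r5, t1), (r1, t2), (r4, t1), (r1, t4).
M1 accepts in {r4, r5} and M2 accepts in {t4}; no reachable pair has both components accepting, so no string drives both machines to acceptance simultaneously and L(M1) ∩ L(M2) = ∅.
So no string is accepted by both, and the intersection is empty.

Yes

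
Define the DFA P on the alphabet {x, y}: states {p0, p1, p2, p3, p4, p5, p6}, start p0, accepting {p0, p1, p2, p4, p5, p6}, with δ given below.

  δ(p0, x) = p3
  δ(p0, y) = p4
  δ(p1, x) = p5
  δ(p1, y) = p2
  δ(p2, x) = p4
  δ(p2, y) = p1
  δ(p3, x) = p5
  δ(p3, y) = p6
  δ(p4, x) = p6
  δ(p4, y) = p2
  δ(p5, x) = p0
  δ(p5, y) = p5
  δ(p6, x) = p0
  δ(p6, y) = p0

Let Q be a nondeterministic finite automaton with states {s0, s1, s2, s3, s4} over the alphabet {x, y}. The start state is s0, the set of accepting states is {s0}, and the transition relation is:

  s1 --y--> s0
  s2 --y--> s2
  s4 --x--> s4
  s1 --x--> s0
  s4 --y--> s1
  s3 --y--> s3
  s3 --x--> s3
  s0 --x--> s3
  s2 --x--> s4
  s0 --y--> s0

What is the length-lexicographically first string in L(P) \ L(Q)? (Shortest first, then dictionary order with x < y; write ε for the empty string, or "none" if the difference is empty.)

The string xx is accepted by P but not by Q.
No shorter string lies in the difference, and xx is the lexicographically first length-2 string in L(P) \ L(Q).

xx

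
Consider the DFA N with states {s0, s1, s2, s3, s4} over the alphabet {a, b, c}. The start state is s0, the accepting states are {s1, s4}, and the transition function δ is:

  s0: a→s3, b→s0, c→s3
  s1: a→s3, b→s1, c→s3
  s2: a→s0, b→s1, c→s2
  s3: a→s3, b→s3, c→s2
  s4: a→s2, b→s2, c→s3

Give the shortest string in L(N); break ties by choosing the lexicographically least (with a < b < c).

A breadth-first search from s0 reaches an accepting state first via the path s0 → s3 → s2 → s1 on input acb.
No string of length < 3 is accepted (BFS exhausts all shorter strings without reaching an accepting state), and acb is the lexicographically least accepting string of length 3.

acb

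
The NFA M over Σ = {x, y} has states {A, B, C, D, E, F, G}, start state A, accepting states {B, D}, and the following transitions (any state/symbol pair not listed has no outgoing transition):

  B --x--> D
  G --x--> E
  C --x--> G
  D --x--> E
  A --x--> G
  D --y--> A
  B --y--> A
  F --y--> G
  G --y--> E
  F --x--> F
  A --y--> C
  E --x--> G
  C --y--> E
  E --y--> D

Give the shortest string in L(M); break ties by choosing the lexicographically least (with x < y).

xxy

A breadth-first search from A reaches an accepting state first via the path A → G → E → D on input xxy.
No string of length < 3 is accepted (BFS exhausts all shorter strings without reaching an accepting state), and xxy is the lexicographically least accepting string of length 3.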